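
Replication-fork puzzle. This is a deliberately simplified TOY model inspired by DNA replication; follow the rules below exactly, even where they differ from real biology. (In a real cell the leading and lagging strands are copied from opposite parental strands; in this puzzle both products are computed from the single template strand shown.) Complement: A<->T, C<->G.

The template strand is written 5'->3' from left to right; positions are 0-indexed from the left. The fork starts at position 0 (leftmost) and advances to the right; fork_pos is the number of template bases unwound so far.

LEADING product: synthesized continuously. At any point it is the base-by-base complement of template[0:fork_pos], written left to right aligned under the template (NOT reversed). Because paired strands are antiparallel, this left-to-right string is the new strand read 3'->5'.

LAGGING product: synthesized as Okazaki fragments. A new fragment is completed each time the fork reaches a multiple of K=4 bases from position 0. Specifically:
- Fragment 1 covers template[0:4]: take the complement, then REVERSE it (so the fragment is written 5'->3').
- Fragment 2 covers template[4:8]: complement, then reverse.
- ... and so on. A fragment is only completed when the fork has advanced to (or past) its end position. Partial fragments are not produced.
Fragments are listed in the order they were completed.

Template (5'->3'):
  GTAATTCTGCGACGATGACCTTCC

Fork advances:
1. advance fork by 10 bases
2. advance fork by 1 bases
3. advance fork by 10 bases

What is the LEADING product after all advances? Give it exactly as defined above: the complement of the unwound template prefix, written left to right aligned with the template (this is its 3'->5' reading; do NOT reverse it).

Answer: CATTAAGACGCTGCTACTGGA

Derivation:
Step 1: advance 10 -> fork_pos = 0 + 10 = 10.
Step 2: advance 1 -> fork_pos = 10 + 1 = 11.
Step 3: advance 10 -> fork_pos = 11 + 10 = 21.
Unwound prefix: template[0:21] = GTAATTCTGCGACGATGACCT
Complement it base by base (A<->T, C<->G), keeping left-to-right order:
  [0:5] GTAAT -> CATTA
  [5:10] TCTGC -> AGACG
  [10:15] GACGA -> CTGCT
  [15:20] TGACC -> ACTGG
  [20:21] T -> A
Concatenate: CATTAAGACGCTGCTACTGGA (length 21; written aligned with the template, i.e. 3'->5').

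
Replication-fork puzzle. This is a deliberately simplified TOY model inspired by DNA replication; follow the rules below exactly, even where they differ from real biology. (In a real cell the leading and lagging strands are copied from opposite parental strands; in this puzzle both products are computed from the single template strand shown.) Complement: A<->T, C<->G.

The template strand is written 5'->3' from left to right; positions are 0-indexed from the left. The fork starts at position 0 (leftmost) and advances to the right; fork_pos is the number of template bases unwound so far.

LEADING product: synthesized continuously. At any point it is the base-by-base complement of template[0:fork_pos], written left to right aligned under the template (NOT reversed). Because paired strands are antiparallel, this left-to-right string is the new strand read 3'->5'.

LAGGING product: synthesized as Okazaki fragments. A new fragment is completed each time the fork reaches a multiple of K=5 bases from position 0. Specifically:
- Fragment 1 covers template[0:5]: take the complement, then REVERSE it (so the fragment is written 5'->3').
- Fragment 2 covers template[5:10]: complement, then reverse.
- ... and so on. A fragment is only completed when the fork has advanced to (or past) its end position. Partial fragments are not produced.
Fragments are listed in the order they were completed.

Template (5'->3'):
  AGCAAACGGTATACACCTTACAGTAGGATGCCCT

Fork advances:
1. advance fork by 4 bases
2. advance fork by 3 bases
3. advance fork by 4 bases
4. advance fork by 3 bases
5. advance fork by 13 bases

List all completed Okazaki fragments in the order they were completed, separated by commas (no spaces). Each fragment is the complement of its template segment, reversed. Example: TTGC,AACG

Answer: TTGCT,ACCGT,TGTAT,TAAGG,TACTG

Derivation:
Step 1: advance 4 -> fork_pos = 0 + 4 = 4. Next multiple of 5 is 5 (not reached); still 0 fragment(s).
Step 2: advance 3 -> fork_pos = 4 + 3 = 7. Reached multiple(s) of 5: 5 -> fragment 1 completed (1 total).
Step 3: advance 4 -> fork_pos = 7 + 4 = 11. Reached multiple(s) of 5: 10 -> fragment 2 completed (2 total).
Step 4: advance 3 -> fork_pos = 11 + 3 = 14. Next multiple of 5 is 15 (not reached); still 2 fragment(s).
Step 5: advance 13 -> fork_pos = 14 + 13 = 27. Reached multiple(s) of 5: 15, 20, 25 -> fragments 3-5 completed (5 total).
Final fork_pos = 27, so 5 fragment(s) are complete. Build each: template segment -> complement -> reverse.
Fragment 1: template[0:5] = AGCAA -> complement TCGTT -> reversed TTGCT
Fragment 2: template[5:10] = ACGGT -> complement TGCCA -> reversed ACCGT
Fragment 3: template[10:15] = ATACA -> complement TATGT -> reversed TGTAT
Fragment 4: template[15:20] = CCTTA -> complement GGAAT -> reversed TAAGG
Fragment 5: template[20:25] = CAGTA -> complement GTCAT -> reversed TACTG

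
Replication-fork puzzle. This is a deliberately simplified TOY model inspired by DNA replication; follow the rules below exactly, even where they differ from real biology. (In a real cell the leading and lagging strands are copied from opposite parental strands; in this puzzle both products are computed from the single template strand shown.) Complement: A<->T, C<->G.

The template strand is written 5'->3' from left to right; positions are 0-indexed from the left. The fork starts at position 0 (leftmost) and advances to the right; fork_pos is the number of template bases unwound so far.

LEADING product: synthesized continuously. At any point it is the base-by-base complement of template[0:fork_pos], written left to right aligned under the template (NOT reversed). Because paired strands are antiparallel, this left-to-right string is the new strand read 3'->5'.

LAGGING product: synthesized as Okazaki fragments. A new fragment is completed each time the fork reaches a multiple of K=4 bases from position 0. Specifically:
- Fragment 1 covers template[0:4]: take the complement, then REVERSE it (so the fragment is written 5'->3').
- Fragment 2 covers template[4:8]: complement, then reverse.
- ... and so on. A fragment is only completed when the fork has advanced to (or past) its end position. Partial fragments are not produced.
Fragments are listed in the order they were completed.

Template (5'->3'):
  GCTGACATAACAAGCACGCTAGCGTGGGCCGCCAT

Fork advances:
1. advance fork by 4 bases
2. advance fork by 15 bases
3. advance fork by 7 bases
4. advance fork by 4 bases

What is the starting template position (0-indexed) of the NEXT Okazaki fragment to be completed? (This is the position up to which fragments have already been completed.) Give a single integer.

Answer: 28

Derivation:
Step 1: advance 4 -> fork_pos = 0 + 4 = 4. Reached multiple(s) of 4: 4 -> fragment 1 completed (1 total).
Step 2: advance 15 -> fork_pos = 4 + 15 = 19. Reached multiple(s) of 4: 8, 12, 16 -> fragments 2-4 completed (4 total).
Step 3: advance 7 -> fork_pos = 19 + 7 = 26. Reached multiple(s) of 4: 20, 24 -> fragments 5-6 completed (6 total).
Step 4: advance 4 -> fork_pos = 26 + 4 = 30. Reached multiple(s) of 4: 28 -> fragment 7 completed (7 total).
7 fragment(s) completed, covering template[0:28] (7 x 4 = 28). The next fragment, fragment 8, covers template[28:32], so it starts at position 28.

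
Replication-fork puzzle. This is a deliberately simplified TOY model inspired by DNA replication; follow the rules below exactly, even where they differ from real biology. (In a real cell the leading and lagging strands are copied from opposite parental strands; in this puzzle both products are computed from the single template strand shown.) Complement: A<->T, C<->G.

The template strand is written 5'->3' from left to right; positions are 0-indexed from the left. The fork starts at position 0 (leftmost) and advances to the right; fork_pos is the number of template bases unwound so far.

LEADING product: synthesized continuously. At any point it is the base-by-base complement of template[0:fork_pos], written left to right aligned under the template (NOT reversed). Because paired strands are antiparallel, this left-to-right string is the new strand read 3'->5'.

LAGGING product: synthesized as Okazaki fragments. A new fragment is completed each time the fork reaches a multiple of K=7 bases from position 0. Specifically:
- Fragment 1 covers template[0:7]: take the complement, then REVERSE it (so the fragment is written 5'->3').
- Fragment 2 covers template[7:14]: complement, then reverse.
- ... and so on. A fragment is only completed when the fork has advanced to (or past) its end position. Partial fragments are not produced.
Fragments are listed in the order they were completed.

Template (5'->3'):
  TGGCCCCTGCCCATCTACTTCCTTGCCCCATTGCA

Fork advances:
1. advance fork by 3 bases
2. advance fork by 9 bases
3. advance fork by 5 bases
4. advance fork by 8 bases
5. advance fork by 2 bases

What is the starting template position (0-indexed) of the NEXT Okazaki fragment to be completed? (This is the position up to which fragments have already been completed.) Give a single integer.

Answer: 21

Derivation:
Step 1: advance 3 -> fork_pos = 0 + 3 = 3. Next multiple of 7 is 7 (not reached); still 0 fragment(s).
Step 2: advance 9 -> fork_pos = 3 + 9 = 12. Reached multiple(s) of 7: 7 -> fragment 1 completed (1 total).
Step 3: advance 5 -> fork_pos = 12 + 5 = 17. Reached multiple(s) of 7: 14 -> fragment 2 completed (2 total).
Step 4: advance 8 -> fork_pos = 17 + 8 = 25. Reached multiple(s) of 7: 21 -> fragment 3 completed (3 total).
Step 5: advance 2 -> fork_pos = 25 + 2 = 27. Next multiple of 7 is 28 (not reached); still 3 fragment(s).
3 fragment(s) completed, covering template[0:21] (3 x 7 = 21). The next fragment, fragment 4, covers template[21:28], so it starts at position 21.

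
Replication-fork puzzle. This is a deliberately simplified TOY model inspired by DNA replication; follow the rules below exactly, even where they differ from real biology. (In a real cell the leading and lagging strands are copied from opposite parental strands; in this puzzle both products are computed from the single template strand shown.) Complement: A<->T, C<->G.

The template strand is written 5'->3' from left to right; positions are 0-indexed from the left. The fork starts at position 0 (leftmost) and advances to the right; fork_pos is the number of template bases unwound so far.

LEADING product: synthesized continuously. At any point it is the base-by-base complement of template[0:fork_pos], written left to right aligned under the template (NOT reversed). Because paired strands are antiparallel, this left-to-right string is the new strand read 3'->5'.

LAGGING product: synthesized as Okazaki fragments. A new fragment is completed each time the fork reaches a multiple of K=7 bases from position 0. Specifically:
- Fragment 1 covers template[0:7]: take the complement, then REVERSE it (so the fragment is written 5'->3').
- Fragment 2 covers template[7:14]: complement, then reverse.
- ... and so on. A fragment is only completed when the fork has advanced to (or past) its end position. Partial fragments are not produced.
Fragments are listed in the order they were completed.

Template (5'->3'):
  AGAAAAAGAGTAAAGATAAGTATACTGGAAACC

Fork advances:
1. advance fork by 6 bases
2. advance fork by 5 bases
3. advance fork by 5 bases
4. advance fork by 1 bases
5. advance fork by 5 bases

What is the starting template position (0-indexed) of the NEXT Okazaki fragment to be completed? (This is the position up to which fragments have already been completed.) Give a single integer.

Step 1: advance 6 -> fork_pos = 0 + 6 = 6. Next multiple of 7 is 7 (not reached); still 0 fragment(s).
Step 2: advance 5 -> fork_pos = 6 + 5 = 11. Reached multiple(s) of 7: 7 -> fragment 1 completed (1 total).
Step 3: advance 5 -> fork_pos = 11 + 5 = 16. Reached multiple(s) of 7: 14 -> fragment 2 completed (2 total).
Step 4: advance 1 -> fork_pos = 16 + 1 = 17. Next multiple of 7 is 21 (not reached); still 2 fragment(s).
Step 5: advance 5 -> fork_pos = 17 + 5 = 22. Reached multiple(s) of 7: 21 -> fragment 3 completed (3 total).
3 fragment(s) completed, covering template[0:21] (3 x 7 = 21). The next fragment, fragment 4, covers template[21:28], so it starts at position 21.

Answer: 21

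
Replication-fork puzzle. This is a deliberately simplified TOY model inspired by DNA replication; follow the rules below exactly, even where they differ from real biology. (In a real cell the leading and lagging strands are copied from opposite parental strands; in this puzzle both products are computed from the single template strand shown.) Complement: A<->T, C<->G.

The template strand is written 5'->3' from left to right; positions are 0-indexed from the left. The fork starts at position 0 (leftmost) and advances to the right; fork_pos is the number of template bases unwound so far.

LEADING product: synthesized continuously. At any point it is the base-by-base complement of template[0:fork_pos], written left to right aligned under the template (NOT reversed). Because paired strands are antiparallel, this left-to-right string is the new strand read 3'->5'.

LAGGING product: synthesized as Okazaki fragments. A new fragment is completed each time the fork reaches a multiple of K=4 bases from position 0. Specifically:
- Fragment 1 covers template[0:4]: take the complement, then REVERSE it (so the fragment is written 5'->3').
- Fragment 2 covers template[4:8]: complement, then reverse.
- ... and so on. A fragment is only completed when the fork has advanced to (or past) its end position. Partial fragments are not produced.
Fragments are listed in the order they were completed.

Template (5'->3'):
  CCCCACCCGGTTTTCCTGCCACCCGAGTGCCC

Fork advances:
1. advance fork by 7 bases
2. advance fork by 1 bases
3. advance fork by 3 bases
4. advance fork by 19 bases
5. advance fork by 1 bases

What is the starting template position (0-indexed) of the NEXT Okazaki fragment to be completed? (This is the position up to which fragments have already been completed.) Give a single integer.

Step 1: advance 7 -> fork_pos = 0 + 7 = 7. Reached multiple(s) of 4: 4 -> fragment 1 completed (1 total).
Step 2: advance 1 -> fork_pos = 7 + 1 = 8. Reached multiple(s) of 4: 8 -> fragment 2 completed (2 total).
Step 3: advance 3 -> fork_pos = 8 + 3 = 11. Next multiple of 4 is 12 (not reached); still 2 fragment(s).
Step 4: advance 19 -> fork_pos = 11 + 19 = 30. Reached multiple(s) of 4: 12, 16, 20, 24, 28 -> fragments 3-7 completed (7 total).
Step 5: advance 1 -> fork_pos = 30 + 1 = 31. Next multiple of 4 is 32 (not reached); still 7 fragment(s).
7 fragment(s) completed, covering template[0:28] (7 x 4 = 28). The next fragment, fragment 8, covers template[28:32], so it starts at position 28.

Answer: 28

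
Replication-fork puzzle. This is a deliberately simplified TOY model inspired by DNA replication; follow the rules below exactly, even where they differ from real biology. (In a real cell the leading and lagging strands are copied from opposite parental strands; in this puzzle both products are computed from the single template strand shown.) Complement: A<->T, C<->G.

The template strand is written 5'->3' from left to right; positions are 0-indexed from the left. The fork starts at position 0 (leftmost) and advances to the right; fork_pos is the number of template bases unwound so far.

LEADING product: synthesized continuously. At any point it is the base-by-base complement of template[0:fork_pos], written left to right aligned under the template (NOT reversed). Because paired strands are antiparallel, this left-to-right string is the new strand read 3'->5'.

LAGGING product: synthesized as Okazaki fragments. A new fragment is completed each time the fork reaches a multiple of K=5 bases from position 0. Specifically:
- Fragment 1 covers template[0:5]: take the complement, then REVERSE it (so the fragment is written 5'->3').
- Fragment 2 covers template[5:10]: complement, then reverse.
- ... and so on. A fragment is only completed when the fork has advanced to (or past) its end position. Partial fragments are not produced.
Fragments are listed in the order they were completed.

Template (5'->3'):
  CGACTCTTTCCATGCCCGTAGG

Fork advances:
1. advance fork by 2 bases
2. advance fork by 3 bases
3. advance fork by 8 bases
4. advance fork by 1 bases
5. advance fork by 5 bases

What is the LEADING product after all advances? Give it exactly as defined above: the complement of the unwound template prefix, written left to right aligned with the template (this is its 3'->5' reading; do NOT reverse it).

Step 1: advance 2 -> fork_pos = 0 + 2 = 2.
Step 2: advance 3 -> fork_pos = 2 + 3 = 5.
Step 3: advance 8 -> fork_pos = 5 + 8 = 13.
Step 4: advance 1 -> fork_pos = 13 + 1 = 14.
Step 5: advance 5 -> fork_pos = 14 + 5 = 19.
Unwound prefix: template[0:19] = CGACTCTTTCCATGCCCGT
Complement it base by base (A<->T, C<->G), keeping left-to-right order:
  [0:5] CGACT -> GCTGA
  [5:10] CTTTC -> GAAAG
  [10:15] CATGC -> GTACG
  [15:19] CCGT -> GGCA
Concatenate: GCTGAGAAAGGTACGGGCA (length 19; written aligned with the template, i.e. 3'->5').

Answer: GCTGAGAAAGGTACGGGCA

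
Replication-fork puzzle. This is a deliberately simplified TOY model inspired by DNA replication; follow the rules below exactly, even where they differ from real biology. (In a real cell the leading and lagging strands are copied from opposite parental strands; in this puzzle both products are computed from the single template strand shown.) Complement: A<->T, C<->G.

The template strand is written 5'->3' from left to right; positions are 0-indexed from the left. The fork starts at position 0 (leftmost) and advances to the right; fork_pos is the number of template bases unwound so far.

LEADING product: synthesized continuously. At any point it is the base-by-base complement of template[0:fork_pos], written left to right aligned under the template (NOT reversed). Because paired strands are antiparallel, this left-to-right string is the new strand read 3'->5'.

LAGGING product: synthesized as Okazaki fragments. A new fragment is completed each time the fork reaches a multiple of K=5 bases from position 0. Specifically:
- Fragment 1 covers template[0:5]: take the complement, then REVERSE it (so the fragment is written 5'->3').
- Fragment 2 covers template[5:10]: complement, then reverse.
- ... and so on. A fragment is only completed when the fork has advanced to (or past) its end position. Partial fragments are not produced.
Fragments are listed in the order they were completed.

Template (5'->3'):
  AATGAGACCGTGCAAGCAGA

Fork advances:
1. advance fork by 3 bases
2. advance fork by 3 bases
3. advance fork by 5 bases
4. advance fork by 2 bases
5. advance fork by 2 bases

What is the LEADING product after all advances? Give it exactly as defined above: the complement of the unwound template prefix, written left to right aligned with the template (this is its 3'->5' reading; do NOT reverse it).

Step 1: advance 3 -> fork_pos = 0 + 3 = 3.
Step 2: advance 3 -> fork_pos = 3 + 3 = 6.
Step 3: advance 5 -> fork_pos = 6 + 5 = 11.
Step 4: advance 2 -> fork_pos = 11 + 2 = 13.
Step 5: advance 2 -> fork_pos = 13 + 2 = 15.
Unwound prefix: template[0:15] = AATGAGACCGTGCAA
Complement it base by base (A<->T, C<->G), keeping left-to-right order:
  [0:5] AATGA -> TTACT
  [5:10] GACCG -> CTGGC
  [10:15] TGCAA -> ACGTT
Concatenate: TTACTCTGGCACGTT (length 15; written aligned with the template, i.e. 3'->5').

Answer: TTACTCTGGCACGTT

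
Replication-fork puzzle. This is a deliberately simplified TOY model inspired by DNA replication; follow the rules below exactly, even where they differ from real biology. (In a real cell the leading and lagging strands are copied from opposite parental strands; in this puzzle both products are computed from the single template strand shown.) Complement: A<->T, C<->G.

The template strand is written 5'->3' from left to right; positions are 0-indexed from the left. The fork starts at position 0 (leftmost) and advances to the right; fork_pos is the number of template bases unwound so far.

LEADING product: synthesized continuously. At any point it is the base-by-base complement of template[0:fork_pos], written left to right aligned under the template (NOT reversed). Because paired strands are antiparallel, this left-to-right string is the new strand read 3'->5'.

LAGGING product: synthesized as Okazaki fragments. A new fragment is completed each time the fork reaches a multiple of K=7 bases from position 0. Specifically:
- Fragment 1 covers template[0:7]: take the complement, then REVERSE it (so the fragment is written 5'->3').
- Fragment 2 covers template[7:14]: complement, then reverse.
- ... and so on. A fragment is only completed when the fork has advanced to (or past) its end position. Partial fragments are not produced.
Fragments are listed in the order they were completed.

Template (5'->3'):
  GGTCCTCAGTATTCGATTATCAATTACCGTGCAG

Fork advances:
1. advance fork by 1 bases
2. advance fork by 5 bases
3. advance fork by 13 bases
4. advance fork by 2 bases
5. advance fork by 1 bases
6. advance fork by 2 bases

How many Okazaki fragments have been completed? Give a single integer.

Answer: 3

Derivation:
Step 1: advance 1 -> fork_pos = 0 + 1 = 1. Next multiple of 7 is 7 (not reached); still 0 fragment(s).
Step 2: advance 5 -> fork_pos = 1 + 5 = 6. Next multiple of 7 is 7 (not reached); still 0 fragment(s).
Step 3: advance 13 -> fork_pos = 6 + 13 = 19. Reached multiple(s) of 7: 7, 14 -> fragments 1-2 completed (2 total).
Step 4: advance 2 -> fork_pos = 19 + 2 = 21. Reached multiple(s) of 7: 21 -> fragment 3 completed (3 total).
Step 5: advance 1 -> fork_pos = 21 + 1 = 22. Next multiple of 7 is 28 (not reached); still 3 fragment(s).
Step 6: advance 2 -> fork_pos = 22 + 2 = 24. Next multiple of 7 is 28 (not reached); still 3 fragment(s).
Check: final fork_pos = 24; the multiples of 7 that are <= 24 are 7..21 -> 24 // 7 = 3 completed fragment(s).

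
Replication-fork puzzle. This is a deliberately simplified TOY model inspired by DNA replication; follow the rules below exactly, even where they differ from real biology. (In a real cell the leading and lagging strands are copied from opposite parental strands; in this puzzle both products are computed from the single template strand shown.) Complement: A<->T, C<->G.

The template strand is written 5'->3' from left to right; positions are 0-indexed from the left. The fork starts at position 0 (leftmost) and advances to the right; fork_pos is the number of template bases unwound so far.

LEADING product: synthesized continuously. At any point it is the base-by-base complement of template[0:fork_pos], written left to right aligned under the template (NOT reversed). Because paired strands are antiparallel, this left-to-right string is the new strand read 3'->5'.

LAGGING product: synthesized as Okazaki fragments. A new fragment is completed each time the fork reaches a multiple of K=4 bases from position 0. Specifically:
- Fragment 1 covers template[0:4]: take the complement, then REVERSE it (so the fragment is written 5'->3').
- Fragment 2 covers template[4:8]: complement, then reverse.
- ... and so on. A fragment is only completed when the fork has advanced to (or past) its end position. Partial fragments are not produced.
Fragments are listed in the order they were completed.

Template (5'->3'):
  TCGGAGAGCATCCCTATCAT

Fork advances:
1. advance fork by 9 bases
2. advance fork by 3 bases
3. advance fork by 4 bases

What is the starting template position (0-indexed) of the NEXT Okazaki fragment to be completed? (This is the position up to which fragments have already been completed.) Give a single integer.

Step 1: advance 9 -> fork_pos = 0 + 9 = 9. Reached multiple(s) of 4: 4, 8 -> fragments 1-2 completed (2 total).
Step 2: advance 3 -> fork_pos = 9 + 3 = 12. Reached multiple(s) of 4: 12 -> fragment 3 completed (3 total).
Step 3: advance 4 -> fork_pos = 12 + 4 = 16. Reached multiple(s) of 4: 16 -> fragment 4 completed (4 total).
4 fragment(s) completed, covering template[0:16] (4 x 4 = 16). The next fragment, fragment 5, covers template[16:20], so it starts at position 16.

Answer: 16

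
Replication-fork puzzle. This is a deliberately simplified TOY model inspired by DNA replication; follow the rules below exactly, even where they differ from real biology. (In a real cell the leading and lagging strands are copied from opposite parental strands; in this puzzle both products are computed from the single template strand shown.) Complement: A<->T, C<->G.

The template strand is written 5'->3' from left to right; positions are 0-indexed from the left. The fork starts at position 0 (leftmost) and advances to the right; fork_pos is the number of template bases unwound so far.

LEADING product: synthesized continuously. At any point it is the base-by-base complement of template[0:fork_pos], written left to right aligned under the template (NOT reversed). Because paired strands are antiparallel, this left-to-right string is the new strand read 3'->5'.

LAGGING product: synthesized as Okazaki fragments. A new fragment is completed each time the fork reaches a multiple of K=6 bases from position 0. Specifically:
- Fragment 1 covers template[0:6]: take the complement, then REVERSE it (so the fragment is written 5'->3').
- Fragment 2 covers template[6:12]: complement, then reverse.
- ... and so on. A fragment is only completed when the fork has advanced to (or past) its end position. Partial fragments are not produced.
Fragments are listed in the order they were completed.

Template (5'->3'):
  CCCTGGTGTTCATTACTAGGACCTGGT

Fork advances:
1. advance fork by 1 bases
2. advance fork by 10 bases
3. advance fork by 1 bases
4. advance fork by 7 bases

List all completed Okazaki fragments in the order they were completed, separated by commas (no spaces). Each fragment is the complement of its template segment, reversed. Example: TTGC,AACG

Step 1: advance 1 -> fork_pos = 0 + 1 = 1. Next multiple of 6 is 6 (not reached); still 0 fragment(s).
Step 2: advance 10 -> fork_pos = 1 + 10 = 11. Reached multiple(s) of 6: 6 -> fragment 1 completed (1 total).
Step 3: advance 1 -> fork_pos = 11 + 1 = 12. Reached multiple(s) of 6: 12 -> fragment 2 completed (2 total).
Step 4: advance 7 -> fork_pos = 12 + 7 = 19. Reached multiple(s) of 6: 18 -> fragment 3 completed (3 total).
Final fork_pos = 19, so 3 fragment(s) are complete. Build each: template segment -> complement -> reverse.
Fragment 1: template[0:6] = CCCTGG -> complement GGGACC -> reversed CCAGGG
Fragment 2: template[6:12] = TGTTCA -> complement ACAAGT -> reversed TGAACA
Fragment 3: template[12:18] = TTACTA -> complement AATGAT -> reversed TAGTAA

Answer: CCAGGG,TGAACA,TAGTAA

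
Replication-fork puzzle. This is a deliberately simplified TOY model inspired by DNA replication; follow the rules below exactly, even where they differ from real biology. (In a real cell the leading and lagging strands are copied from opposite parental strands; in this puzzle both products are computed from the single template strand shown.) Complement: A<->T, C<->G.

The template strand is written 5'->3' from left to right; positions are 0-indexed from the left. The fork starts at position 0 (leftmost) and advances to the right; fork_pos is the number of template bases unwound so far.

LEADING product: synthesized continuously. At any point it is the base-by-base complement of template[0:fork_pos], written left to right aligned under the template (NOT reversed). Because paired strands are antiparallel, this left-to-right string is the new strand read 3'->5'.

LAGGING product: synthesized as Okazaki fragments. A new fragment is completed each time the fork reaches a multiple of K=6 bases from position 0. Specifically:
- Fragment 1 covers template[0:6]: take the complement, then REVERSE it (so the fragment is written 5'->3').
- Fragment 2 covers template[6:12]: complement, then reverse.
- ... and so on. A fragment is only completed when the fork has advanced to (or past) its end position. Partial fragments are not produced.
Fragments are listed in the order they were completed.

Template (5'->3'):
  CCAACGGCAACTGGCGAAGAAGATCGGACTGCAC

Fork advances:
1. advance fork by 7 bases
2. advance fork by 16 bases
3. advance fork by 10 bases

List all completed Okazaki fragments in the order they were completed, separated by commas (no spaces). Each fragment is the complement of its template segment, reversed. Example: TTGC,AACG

Step 1: advance 7 -> fork_pos = 0 + 7 = 7. Reached multiple(s) of 6: 6 -> fragment 1 completed (1 total).
Step 2: advance 16 -> fork_pos = 7 + 16 = 23. Reached multiple(s) of 6: 12, 18 -> fragments 2-3 completed (3 total).
Step 3: advance 10 -> fork_pos = 23 + 10 = 33. Reached multiple(s) of 6: 24, 30 -> fragments 4-5 completed (5 total).
Final fork_pos = 33, so 5 fragment(s) are complete. Build each: template segment -> complement -> reverse.
Fragment 1: template[0:6] = CCAACG -> complement GGTTGC -> reversed CGTTGG
Fragment 2: template[6:12] = GCAACT -> complement CGTTGA -> reversed AGTTGC
Fragment 3: template[12:18] = GGCGAA -> complement CCGCTT -> reversed TTCGCC
Fragment 4: template[18:24] = GAAGAT -> complement CTTCTA -> reversed ATCTTC
Fragment 5: template[24:30] = CGGACT -> complement GCCTGA -> reversed AGTCCG

Answer: CGTTGG,AGTTGC,TTCGCC,ATCTTC,AGTCCG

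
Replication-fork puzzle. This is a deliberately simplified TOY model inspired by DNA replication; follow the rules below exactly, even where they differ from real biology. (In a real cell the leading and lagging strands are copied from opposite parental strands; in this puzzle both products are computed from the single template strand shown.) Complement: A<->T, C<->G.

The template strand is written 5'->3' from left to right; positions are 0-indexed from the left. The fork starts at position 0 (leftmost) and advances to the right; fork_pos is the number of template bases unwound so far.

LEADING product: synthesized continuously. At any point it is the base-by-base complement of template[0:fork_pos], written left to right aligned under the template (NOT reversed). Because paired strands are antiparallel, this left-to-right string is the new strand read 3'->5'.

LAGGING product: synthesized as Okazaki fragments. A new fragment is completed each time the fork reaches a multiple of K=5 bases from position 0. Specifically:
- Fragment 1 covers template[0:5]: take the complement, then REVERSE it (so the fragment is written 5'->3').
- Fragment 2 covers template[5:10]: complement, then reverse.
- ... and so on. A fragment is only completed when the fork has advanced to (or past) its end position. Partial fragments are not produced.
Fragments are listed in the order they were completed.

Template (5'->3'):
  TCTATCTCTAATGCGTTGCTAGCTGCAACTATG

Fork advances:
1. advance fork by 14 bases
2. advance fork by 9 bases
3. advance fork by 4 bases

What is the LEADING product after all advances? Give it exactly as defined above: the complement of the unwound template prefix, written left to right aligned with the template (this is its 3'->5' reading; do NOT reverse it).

Answer: AGATAGAGATTACGCAACGATCGACGT

Derivation:
Step 1: advance 14 -> fork_pos = 0 + 14 = 14.
Step 2: advance 9 -> fork_pos = 14 + 9 = 23.
Step 3: advance 4 -> fork_pos = 23 + 4 = 27.
Unwound prefix: template[0:27] = TCTATCTCTAATGCGTTGCTAGCTGCA
Complement it base by base (A<->T, C<->G), keeping left-to-right order:
  [0:5] TCTAT -> AGATA
  [5:10] CTCTA -> GAGAT
  [10:15] ATGCG -> TACGC
  [15:20] TTGCT -> AACGA
  [20:25] AGCTG -> TCGAC
  [25:27] CA -> GT
Concatenate: AGATAGAGATTACGCAACGATCGACGT (length 27; written aligned with the template, i.e. 3'->5').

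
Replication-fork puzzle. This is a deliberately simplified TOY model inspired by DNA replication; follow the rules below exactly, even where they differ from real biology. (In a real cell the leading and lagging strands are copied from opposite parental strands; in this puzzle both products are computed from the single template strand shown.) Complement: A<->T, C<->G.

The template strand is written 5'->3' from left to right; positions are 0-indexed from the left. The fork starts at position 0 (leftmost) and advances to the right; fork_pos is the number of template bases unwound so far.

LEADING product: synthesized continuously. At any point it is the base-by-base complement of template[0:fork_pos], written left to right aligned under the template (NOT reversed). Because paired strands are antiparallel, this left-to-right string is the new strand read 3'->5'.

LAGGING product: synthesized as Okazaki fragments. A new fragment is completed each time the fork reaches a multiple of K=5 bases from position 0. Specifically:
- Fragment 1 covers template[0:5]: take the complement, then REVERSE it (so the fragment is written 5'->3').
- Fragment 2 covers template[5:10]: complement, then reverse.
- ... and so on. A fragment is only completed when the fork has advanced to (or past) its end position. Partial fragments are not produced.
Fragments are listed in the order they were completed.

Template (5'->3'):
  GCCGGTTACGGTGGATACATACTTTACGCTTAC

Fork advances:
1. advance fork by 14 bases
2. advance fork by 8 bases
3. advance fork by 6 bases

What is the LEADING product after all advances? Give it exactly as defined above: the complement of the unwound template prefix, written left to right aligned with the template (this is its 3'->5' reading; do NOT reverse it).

Step 1: advance 14 -> fork_pos = 0 + 14 = 14.
Step 2: advance 8 -> fork_pos = 14 + 8 = 22.
Step 3: advance 6 -> fork_pos = 22 + 6 = 28.
Unwound prefix: template[0:28] = GCCGGTTACGGTGGATACATACTTTACG
Complement it base by base (A<->T, C<->G), keeping left-to-right order:
  [0:5] GCCGG -> CGGCC
  [5:10] TTACG -> AATGC
  [10:15] GTGGA -> CACCT
  [15:20] TACAT -> ATGTA
  [20:25] ACTTT -> TGAAA
  [25:28] ACG -> TGC
Concatenate: CGGCCAATGCCACCTATGTATGAAATGC (length 28; written aligned with the template, i.e. 3'->5').

Answer: CGGCCAATGCCACCTATGTATGAAATGC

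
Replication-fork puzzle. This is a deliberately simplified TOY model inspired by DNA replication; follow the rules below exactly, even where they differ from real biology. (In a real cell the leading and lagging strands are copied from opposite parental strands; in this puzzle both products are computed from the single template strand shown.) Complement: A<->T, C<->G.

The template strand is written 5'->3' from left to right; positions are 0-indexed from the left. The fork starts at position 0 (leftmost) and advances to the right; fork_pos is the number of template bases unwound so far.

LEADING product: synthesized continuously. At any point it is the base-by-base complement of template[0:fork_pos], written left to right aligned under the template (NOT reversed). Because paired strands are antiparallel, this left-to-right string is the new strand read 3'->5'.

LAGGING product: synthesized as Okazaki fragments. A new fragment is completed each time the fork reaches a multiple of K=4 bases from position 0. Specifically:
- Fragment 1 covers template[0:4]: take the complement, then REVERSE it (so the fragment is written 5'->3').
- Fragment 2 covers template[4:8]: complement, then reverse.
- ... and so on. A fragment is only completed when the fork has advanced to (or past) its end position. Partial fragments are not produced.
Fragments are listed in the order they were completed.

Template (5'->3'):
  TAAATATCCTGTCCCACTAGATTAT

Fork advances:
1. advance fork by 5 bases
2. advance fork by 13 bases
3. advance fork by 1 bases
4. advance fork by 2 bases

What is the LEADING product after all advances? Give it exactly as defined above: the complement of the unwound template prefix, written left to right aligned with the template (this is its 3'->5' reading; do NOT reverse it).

Answer: ATTTATAGGACAGGGTGATCT

Derivation:
Step 1: advance 5 -> fork_pos = 0 + 5 = 5.
Step 2: advance 13 -> fork_pos = 5 + 13 = 18.
Step 3: advance 1 -> fork_pos = 18 + 1 = 19.
Step 4: advance 2 -> fork_pos = 19 + 2 = 21.
Unwound prefix: template[0:21] = TAAATATCCTGTCCCACTAGA
Complement it base by base (A<->T, C<->G), keeping left-to-right order:
  [0:5] TAAAT -> ATTTA
  [5:10] ATCCT -> TAGGA
  [10:15] GTCCC -> CAGGG
  [15:20] ACTAG -> TGATC
  [20:21] A -> T
Concatenate: ATTTATAGGACAGGGTGATCT (length 21; written aligned with the template, i.e. 3'->5').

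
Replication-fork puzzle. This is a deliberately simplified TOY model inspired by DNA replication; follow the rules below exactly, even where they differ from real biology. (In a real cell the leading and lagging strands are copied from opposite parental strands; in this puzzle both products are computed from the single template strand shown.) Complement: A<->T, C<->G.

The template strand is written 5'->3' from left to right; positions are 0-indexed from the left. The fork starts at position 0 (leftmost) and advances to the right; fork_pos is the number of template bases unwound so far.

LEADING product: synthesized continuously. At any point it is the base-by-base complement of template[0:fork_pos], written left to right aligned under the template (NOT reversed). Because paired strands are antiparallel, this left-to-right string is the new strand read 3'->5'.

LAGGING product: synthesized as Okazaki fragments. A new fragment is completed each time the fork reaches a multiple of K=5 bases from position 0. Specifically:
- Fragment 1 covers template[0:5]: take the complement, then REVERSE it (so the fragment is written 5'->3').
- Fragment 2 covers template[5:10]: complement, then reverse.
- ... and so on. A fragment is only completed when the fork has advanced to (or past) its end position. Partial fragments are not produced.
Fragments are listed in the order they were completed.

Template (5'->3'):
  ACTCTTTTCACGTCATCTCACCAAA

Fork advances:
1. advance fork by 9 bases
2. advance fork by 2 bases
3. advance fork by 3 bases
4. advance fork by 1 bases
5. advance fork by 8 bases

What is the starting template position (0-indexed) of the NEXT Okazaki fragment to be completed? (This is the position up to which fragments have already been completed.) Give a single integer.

Answer: 20

Derivation:
Step 1: advance 9 -> fork_pos = 0 + 9 = 9. Reached multiple(s) of 5: 5 -> fragment 1 completed (1 total).
Step 2: advance 2 -> fork_pos = 9 + 2 = 11. Reached multiple(s) of 5: 10 -> fragment 2 completed (2 total).
Step 3: advance 3 -> fork_pos = 11 + 3 = 14. Next multiple of 5 is 15 (not reached); still 2 fragment(s).
Step 4: advance 1 -> fork_pos = 14 + 1 = 15. Reached multiple(s) of 5: 15 -> fragment 3 completed (3 total).
Step 5: advance 8 -> fork_pos = 15 + 8 = 23. Reached multiple(s) of 5: 20 -> fragment 4 completed (4 total).
4 fragment(s) completed, covering template[0:20] (4 x 5 = 20). The next fragment, fragment 5, covers template[20:25], so it starts at position 20.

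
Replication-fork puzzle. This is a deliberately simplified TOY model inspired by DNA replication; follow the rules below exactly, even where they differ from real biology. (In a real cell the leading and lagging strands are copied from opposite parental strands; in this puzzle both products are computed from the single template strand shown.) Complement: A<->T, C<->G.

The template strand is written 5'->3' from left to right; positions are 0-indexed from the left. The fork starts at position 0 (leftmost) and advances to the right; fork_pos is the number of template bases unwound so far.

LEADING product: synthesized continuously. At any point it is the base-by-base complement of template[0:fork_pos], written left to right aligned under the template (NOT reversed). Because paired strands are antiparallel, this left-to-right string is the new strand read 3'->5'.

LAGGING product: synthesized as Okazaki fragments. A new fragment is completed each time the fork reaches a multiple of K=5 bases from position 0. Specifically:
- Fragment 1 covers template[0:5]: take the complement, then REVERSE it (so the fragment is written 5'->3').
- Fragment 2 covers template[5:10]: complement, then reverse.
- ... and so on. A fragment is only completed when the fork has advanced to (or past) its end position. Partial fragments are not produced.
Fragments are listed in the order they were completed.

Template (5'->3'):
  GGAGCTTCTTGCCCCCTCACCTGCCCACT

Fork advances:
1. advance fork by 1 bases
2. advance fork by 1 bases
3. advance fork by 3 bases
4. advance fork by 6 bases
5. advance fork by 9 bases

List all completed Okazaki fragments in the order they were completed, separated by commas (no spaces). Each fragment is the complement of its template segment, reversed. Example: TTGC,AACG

Answer: GCTCC,AAGAA,GGGGC,GTGAG

Derivation:
Step 1: advance 1 -> fork_pos = 0 + 1 = 1. Next multiple of 5 is 5 (not reached); still 0 fragment(s).
Step 2: advance 1 -> fork_pos = 1 + 1 = 2. Next multiple of 5 is 5 (not reached); still 0 fragment(s).
Step 3: advance 3 -> fork_pos = 2 + 3 = 5. Reached multiple(s) of 5: 5 -> fragment 1 completed (1 total).
Step 4: advance 6 -> fork_pos = 5 + 6 = 11. Reached multiple(s) of 5: 10 -> fragment 2 completed (2 total).
Step 5: advance 9 -> fork_pos = 11 + 9 = 20. Reached multiple(s) of 5: 15, 20 -> fragments 3-4 completed (4 total).
Final fork_pos = 20, so 4 fragment(s) are complete. Build each: template segment -> complement -> reverse.
Fragment 1: template[0:5] = GGAGC -> complement CCTCG -> reversed GCTCC
Fragment 2: template[5:10] = TTCTT -> complement AAGAA -> reversed AAGAA
Fragment 3: template[10:15] = GCCCC -> complement CGGGG -> reversed GGGGC
Fragment 4: template[15:20] = CTCAC -> complement GAGTG -> reversed GTGAG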